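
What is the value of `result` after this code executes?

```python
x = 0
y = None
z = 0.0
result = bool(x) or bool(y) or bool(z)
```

x = 0; y = None; z = 0.0; result = False

False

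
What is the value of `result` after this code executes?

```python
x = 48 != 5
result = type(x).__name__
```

x is bool; result = 'bool'

'bool'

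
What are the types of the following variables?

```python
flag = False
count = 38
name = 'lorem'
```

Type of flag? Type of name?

flag is assigned the constant False, which has type bool; name is assigned a quoted string literal, so it is a str

bool, str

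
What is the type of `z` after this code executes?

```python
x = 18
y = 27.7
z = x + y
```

int + float = float

float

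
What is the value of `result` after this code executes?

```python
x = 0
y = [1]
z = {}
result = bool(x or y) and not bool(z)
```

x = 0; y = [1]; z = {}; result = True

True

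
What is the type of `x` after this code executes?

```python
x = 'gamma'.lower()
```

str.lower() returns str

str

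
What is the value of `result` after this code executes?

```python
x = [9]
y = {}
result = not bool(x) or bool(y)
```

x = [9]; y = {}; result = False

False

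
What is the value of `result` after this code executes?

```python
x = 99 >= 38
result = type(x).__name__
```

x is bool; result = 'bool'

'bool'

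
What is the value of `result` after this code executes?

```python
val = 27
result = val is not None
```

val = 27; result = True

True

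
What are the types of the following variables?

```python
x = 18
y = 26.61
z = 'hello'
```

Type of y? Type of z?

y is assigned a number with a decimal point, so it is a float; z is assigned a quoted string literal, so it is a str

float, str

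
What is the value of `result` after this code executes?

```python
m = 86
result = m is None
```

m = 86; result = False

False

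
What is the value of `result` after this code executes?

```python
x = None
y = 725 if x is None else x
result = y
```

x = None; y = 725; result = 725

725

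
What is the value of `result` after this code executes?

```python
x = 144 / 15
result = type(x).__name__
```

x is float; result = 'float'

'float'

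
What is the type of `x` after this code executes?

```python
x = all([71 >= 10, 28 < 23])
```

all() returns bool

bool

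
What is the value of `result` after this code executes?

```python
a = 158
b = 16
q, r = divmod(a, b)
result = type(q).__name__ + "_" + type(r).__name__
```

a is int; b is int; q is int; r is int; result = 'int_int'

'int_int'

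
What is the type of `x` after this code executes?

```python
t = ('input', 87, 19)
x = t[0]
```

Index 0 of tuple is a str literal

str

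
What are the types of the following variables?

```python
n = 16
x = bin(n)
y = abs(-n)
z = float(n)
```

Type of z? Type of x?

float() returns float; bin() returns str

float, str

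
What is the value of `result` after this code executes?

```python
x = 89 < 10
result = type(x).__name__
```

x is bool; result = 'bool'

'bool'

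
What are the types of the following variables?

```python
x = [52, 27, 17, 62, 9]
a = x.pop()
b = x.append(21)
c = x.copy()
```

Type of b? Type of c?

append() returns None; copy() returns list

NoneType, list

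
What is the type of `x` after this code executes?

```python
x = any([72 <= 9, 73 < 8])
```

any() returns bool

bool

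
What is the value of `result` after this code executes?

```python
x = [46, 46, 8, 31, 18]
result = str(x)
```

x = [46, 46, 8, 31, 18]; result = '[46, 46, 8, 31, 18]'

'[46, 46, 8, 31, 18]'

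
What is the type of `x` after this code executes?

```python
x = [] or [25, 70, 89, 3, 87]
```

'or' returns first truthy value (list)

list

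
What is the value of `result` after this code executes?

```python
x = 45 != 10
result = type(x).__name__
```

x is bool; result = 'bool'

'bool'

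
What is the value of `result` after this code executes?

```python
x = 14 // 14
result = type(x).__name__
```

x is int; result = 'int'

'int'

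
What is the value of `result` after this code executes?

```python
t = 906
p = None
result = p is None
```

t = 906; p = None; result = True

True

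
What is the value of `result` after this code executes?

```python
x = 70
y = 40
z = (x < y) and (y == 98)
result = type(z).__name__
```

x is int; y is int; z is bool; result = 'bool'

'bool'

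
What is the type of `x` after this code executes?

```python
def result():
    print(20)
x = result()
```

Function without return returns None

NoneType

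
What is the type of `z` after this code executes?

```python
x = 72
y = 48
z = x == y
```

Equality comparison returns bool

bool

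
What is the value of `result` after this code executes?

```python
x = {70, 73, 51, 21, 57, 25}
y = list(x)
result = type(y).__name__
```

x is set; y is list; result = 'list'

'list'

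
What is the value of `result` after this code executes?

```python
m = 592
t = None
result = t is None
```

m = 592; t = None; result = True

True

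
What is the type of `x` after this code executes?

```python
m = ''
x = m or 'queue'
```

'or' returns first truthy value (str)

str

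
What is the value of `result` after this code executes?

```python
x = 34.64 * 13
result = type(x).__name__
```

x is float; result = 'float'

'float'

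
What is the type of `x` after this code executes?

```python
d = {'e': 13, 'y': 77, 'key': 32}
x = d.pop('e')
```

dict.pop() returns the value

int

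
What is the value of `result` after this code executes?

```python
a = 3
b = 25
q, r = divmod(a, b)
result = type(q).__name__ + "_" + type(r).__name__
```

a is int; b is int; q is int; r is int; result = 'int_int'

'int_int'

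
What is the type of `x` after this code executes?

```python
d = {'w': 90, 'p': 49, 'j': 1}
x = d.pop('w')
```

dict.pop() returns the value

int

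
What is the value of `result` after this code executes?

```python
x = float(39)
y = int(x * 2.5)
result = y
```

x = 39.0; y = 97; result = 97

97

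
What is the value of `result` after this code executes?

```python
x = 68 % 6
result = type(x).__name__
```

x is int; result = 'int'

'int'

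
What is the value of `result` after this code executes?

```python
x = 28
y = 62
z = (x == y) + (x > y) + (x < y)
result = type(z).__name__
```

x is int; y is int; z is int; result = 'int'

'int'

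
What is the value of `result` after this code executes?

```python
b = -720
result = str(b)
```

b = -720; result = '-720'

'-720'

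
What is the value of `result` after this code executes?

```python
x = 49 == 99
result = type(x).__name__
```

x is bool; result = 'bool'

'bool'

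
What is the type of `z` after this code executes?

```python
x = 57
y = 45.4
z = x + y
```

int + float = float

float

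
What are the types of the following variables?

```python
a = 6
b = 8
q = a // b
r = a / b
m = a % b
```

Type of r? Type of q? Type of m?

/ returns float; // returns int; % of ints returns int

float, int, int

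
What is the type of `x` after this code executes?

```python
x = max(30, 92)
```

max() of ints returns int

int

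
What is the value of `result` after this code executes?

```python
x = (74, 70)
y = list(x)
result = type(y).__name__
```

x is tuple; y is list; result = 'list'

'list'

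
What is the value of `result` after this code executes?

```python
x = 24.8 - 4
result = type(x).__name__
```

x is float; result = 'float'

'float'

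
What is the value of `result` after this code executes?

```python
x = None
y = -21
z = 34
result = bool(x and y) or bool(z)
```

x = None; y = -21; z = 34; result = True

True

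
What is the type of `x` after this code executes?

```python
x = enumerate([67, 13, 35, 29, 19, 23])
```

enumerate() returns an enumerate object

enumerate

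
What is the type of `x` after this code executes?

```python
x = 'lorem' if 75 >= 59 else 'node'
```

Both branches of conditional are str

str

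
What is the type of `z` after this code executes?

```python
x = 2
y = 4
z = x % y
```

int % int = int

int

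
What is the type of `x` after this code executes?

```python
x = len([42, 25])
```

len() always returns int

int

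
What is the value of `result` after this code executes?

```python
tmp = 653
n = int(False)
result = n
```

tmp = 653; n = 0; result = 0

0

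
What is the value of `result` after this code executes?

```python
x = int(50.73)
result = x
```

x = 50; result = 50

50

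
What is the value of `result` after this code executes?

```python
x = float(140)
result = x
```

x = 140.0; result = 140.0

140.0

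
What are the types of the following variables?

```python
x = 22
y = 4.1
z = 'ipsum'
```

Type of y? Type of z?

y is assigned a number with a decimal point, so it is a float; z is assigned a quoted string literal, so it is a str

float, str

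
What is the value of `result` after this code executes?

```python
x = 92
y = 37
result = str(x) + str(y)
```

x = 92; y = 37; result = '9237'

'9237'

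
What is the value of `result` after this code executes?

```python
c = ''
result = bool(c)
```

c = ''; result = False

False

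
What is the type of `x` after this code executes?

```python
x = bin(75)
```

bin() returns str representation

str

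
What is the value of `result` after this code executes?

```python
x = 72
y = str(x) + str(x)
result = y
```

x = 72; y = '7272'; result = '7272'

'7272'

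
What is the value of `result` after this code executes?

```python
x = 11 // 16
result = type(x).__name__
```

x is int; result = 'int'

'int'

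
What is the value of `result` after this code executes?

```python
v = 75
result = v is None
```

v = 75; result = False

False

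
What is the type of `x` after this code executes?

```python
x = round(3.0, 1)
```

round() with decimal places returns float

float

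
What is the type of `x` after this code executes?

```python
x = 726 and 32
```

'and' with truthy values returns last operand (int)

int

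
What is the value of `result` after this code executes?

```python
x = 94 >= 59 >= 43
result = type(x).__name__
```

x is bool; result = 'bool'

'bool'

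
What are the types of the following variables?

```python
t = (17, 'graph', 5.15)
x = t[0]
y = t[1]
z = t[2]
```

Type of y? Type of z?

tuple[1] is str; tuple[2] is float

str, float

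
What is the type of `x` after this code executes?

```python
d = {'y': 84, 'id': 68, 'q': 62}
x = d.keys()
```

.keys() returns dict_keys view

dict_keys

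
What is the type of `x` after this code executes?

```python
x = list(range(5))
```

list(range()) returns list

list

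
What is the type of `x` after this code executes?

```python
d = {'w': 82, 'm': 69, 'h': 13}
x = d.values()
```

.values() returns dict_values view

dict_values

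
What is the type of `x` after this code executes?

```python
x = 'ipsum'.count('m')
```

str.count() returns int

int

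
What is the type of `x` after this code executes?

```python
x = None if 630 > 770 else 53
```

630 > 770 is False, so the else branch is taken

int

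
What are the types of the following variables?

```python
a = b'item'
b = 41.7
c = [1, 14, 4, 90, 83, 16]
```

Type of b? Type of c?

b is assigned a number with a decimal point, so it is a float; c is assigned a list literal (square brackets)

float, list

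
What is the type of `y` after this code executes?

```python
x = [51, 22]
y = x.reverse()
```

list.reverse() returns None

NoneType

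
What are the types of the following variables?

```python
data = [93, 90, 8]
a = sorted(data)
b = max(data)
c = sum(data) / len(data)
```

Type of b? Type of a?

max of ints returns int; sorted() returns list

int, list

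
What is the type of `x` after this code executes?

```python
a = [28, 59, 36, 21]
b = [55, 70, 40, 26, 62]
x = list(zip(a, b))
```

list(zip()) returns a list of tuples

list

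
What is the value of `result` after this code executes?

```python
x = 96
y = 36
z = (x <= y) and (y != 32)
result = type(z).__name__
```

x is int; y is int; z is bool; result = 'bool'

'bool'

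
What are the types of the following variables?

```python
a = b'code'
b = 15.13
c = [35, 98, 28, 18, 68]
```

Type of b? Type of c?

b is assigned a number with a decimal point, so it is a float; c is assigned a list literal (square brackets)

float, list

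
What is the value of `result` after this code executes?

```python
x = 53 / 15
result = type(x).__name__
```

x is float; result = 'float'

'float'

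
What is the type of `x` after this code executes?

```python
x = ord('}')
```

ord() returns int (code point)

int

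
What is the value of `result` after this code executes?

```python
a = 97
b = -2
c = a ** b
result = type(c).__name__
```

a is int; b is int; c is float; result = 'float'

'float'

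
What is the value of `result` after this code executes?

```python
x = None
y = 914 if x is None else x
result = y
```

x = None; y = 914; result = 914

914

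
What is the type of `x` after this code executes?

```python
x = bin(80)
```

bin() returns str representation

str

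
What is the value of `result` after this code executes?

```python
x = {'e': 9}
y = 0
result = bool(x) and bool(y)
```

x = {'e': 9}; y = 0; result = False

False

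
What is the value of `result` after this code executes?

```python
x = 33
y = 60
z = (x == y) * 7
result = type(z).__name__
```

x is int; y is int; z is int; result = 'int'

'int'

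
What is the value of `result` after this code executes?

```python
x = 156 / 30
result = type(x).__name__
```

x is float; result = 'float'

'float'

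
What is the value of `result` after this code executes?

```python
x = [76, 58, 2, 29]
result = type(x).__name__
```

x is list; result = 'list'

'list'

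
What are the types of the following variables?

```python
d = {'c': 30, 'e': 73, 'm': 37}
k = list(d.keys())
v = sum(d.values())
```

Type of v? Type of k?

sum of ints is int; list() converts to list

int, list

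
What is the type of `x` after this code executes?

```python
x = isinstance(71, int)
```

isinstance() returns bool

bool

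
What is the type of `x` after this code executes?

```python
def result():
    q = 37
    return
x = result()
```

Bare return returns None

NoneType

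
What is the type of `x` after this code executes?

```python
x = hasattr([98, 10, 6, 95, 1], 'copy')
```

hasattr() returns bool

bool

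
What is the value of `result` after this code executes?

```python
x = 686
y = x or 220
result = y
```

x = 686; y = 686; result = 686

686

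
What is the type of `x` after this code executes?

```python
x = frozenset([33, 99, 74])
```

frozenset() returns frozenset

frozenset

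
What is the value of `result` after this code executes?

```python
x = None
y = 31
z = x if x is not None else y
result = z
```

x = None; y = 31; z = 31; result = 31

31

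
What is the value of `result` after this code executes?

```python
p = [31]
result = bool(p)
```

p = [31]; result = True

True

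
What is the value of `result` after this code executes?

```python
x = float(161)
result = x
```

x = 161.0; result = 161.0

161.0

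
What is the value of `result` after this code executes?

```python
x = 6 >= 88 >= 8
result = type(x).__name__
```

x is bool; result = 'bool'

'bool'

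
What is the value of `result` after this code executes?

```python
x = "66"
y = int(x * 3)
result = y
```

x = '66'; y = 666666; result = 666666

666666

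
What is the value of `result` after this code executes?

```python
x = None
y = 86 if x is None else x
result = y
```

x = None; y = 86; result = 86

86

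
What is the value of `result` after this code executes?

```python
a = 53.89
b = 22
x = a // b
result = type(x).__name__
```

a is float; b is int; x is float; result = 'float'

'float'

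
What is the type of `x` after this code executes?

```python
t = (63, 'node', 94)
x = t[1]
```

Index 1 of tuple is a str literal

str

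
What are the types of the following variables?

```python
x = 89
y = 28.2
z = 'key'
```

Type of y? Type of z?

y is assigned a number with a decimal point, so it is a float; z is assigned a quoted string literal, so it is a str

float, str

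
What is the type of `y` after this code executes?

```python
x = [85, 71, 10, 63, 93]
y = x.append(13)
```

list.append() returns None (mutates in place)

NoneType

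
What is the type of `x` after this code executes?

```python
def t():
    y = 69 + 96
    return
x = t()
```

Bare return returns None

NoneType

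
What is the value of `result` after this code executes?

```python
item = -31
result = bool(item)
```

item = -31; result = True

True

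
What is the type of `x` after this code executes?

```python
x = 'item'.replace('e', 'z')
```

str.replace() returns str

str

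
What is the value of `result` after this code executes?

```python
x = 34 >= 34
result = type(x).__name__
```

x is bool; result = 'bool'

'bool'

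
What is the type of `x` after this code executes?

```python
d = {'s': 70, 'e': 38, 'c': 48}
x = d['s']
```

Accessing dict[str, int] with str key returns int

int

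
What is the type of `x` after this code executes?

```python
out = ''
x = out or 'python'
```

'or' returns first truthy value (str)

str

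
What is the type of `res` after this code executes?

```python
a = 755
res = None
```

None has type NoneType

NoneType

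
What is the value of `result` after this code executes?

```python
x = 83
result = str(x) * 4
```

x = 83; result = '83838383'

'83838383'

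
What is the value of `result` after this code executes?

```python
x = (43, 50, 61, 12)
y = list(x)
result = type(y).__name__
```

x is tuple; y is list; result = 'list'

'list'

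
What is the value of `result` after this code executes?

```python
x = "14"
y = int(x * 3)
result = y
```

x = '14'; y = 141414; result = 141414

141414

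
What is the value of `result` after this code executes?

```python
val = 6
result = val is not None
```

val = 6; result = True

True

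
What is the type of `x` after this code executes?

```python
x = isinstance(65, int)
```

isinstance() returns bool

bool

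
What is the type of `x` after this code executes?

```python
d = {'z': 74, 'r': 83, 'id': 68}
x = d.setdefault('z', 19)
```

dict.setdefault() returns the (existing or default) value

int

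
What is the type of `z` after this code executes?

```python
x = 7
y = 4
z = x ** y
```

positive int ** positive int = int

int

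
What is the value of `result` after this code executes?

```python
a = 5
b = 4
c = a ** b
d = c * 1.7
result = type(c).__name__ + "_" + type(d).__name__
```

a is int; b is int; c is int; d is float; result = 'int_float'

'int_float'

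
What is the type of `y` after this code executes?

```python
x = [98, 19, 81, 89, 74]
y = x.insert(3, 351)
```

list.insert() returns None

NoneType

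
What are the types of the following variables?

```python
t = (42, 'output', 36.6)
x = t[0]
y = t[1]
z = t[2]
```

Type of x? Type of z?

tuple[0] is int; tuple[2] is float

int, float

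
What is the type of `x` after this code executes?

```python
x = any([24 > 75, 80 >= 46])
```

any() returns bool

bool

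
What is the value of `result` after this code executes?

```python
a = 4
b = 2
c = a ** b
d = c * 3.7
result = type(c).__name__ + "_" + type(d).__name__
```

a is int; b is int; c is int; d is float; result = 'int_float'

'int_float'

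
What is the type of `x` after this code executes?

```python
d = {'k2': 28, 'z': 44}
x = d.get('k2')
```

dict.get() returns value type when found

int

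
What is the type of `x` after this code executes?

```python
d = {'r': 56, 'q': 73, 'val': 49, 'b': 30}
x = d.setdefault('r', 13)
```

dict.setdefault() returns the (existing or default) value

int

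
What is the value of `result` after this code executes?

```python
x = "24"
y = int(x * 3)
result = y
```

x = '24'; y = 242424; result = 242424

242424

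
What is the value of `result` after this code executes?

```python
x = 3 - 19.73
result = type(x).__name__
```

x is float; result = 'float'

'float'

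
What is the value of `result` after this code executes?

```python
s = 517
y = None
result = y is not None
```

s = 517; y = None; result = False

False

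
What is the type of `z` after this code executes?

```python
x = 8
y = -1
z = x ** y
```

int ** negative = float

float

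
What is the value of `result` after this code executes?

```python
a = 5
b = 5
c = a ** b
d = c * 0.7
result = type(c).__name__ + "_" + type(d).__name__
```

a is int; b is int; c is int; d is float; result = 'int_float'

'int_float'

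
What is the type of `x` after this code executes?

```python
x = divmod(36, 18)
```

divmod() returns tuple of (quotient, remainder)

tuple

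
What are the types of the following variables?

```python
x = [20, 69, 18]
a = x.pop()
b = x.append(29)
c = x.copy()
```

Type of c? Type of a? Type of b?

copy() returns list; pop() returns element; append() returns None

list, int, NoneType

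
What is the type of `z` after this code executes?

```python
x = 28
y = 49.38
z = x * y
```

int * float = float

float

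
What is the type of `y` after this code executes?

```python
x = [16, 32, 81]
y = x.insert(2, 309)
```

list.insert() returns None

NoneType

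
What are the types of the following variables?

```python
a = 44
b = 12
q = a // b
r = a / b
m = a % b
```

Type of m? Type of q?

% of ints returns int; // returns int

int, int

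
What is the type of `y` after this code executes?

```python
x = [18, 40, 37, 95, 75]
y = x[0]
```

Indexing list[int] returns int

int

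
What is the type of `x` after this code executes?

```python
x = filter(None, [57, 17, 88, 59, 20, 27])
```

filter() returns a filter object

filter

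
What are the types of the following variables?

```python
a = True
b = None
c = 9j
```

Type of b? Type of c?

b is assigned None, whose type is NoneType; c is assigned 9j, an imaginary literal (j suffix), which has type complex

NoneType, complex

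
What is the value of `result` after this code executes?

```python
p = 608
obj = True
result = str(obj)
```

p = 608; obj = True; result = 'True'

'True'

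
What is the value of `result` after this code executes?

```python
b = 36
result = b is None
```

b = 36; result = False

False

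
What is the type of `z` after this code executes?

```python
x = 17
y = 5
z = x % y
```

int % int = int

int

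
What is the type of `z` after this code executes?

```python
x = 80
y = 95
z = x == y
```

Equality comparison returns bool

bool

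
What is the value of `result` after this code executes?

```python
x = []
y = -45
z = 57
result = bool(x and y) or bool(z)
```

x = []; y = -45; z = 57; result = True

True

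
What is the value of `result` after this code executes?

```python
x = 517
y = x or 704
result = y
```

x = 517; y = 517; result = 517

517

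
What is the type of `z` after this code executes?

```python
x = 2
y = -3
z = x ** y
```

int ** negative = float

float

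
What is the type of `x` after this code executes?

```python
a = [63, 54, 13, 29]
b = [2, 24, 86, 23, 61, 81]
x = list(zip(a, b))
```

list(zip()) returns a list of tuples

list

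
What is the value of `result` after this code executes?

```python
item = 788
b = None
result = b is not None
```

item = 788; b = None; result = False

False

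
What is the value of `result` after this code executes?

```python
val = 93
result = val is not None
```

val = 93; result = True

True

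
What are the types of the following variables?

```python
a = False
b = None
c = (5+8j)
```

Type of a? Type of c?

a is assigned the constant False, which has type bool; c is assigned (5+8j), an int plus an imaginary literal (j suffix), which evaluates to complex

bool, complex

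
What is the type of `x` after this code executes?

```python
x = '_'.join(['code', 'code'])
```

str.join() returns str

str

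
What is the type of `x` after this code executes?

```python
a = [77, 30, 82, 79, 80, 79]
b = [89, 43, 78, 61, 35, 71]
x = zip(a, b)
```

zip() returns a zip object

zip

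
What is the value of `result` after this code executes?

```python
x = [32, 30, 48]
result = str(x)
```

x = [32, 30, 48]; result = '[32, 30, 48]'

'[32, 30, 48]'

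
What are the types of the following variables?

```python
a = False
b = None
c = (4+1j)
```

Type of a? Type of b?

a is assigned the constant False, which has type bool; b is assigned None, whose type is NoneType

bool, NoneType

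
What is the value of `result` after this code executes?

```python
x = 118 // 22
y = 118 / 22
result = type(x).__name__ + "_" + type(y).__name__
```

x is int; y is float; result = 'int_float'

'int_float'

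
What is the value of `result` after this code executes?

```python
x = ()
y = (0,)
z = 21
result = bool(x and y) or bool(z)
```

x = (); y = (0,); z = 21; result = True

True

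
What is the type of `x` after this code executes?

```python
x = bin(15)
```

bin() returns str representation

str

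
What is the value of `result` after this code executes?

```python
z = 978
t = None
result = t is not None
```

z = 978; t = None; result = False

False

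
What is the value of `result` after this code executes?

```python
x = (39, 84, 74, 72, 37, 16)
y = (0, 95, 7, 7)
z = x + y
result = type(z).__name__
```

x is tuple; y is tuple; z is tuple; result = 'tuple'

'tuple'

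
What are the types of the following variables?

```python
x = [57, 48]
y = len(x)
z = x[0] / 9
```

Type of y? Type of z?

len() returns int; int / int = float

int, float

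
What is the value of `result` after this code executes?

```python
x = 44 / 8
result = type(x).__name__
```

x is float; result = 'float'

'float'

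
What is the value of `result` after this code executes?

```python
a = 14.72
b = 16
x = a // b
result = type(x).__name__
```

a is float; b is int; x is float; result = 'float'

'float'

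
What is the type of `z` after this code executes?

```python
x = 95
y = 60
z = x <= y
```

Comparison returns bool

bool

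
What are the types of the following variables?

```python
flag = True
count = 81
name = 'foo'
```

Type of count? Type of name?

count is assigned a bare integer (no decimal point), so it is an int; name is assigned a quoted string literal, so it is a str

int, str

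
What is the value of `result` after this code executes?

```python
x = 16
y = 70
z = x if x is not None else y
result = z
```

x = 16; y = 70; z = 16; result = 16

16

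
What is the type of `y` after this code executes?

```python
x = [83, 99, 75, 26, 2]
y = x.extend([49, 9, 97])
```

list.extend() returns None

NoneType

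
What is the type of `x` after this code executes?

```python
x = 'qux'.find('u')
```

str.find() returns int index

int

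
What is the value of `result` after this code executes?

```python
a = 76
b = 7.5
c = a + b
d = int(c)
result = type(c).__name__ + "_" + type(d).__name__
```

a is int; b is float; c is float; d is int; result = 'float_int'

'float_int'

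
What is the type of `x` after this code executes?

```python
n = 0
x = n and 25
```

'and' returns first falsy value (0 is int)

int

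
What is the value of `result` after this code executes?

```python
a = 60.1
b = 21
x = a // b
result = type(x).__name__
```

a is float; b is int; x is float; result = 'float'

'float'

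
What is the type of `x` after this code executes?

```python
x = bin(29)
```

bin() returns str representation

str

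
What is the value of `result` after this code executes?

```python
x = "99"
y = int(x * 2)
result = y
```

x = '99'; y = 9999; result = 9999

9999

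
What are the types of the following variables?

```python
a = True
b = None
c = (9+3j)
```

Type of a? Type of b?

a is assigned the constant True, which has type bool; b is assigned None, whose type is NoneType

bool, NoneType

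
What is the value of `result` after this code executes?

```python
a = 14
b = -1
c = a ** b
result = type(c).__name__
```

a is int; b is int; c is float; result = 'float'

'float'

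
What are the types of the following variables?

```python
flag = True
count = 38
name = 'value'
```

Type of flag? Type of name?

flag is assigned the constant True, which has type bool; name is assigned a quoted string literal, so it is a str

bool, str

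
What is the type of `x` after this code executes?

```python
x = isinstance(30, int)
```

isinstance() returns bool

bool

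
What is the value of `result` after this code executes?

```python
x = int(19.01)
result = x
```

x = 19; result = 19

19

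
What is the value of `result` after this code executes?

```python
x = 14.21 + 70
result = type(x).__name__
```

x is float; result = 'float'

'float'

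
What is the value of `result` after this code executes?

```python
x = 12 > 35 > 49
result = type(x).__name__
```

x is bool; result = 'bool'

'bool'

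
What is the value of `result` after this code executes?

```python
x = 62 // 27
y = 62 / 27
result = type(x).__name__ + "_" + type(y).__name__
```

x is int; y is float; result = 'int_float'

'int_float'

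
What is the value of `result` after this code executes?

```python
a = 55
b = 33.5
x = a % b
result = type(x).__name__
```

a is int; b is float; x is float; result = 'float'

'float'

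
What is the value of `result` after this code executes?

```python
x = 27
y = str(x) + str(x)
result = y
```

x = 27; y = '2727'; result = '2727'

'2727'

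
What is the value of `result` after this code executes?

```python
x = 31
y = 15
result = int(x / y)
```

x = 31; y = 15; result = 2

2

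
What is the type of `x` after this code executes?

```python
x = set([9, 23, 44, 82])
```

set() constructor returns set

set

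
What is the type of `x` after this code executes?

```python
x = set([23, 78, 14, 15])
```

set() constructor returns set

set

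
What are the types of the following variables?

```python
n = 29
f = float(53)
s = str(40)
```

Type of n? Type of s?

n is assigned a bare integer (no decimal point), so it is an int; s is assigned the result of calling str(), which returns a str

int, str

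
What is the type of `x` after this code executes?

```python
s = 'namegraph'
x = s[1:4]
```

Slicing a str returns str

str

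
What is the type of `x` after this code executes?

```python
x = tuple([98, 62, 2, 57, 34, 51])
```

tuple() constructor returns tuple

tuple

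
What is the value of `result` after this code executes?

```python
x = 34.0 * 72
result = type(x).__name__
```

x is float; result = 'float'

'float'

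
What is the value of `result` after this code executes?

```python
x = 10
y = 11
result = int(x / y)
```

x = 10; y = 11; result = 0

0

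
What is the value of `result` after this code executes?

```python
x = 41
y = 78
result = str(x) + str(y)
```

x = 41; y = 78; result = '4178'

'4178'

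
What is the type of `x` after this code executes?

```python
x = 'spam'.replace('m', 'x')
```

str.replace() returns str

str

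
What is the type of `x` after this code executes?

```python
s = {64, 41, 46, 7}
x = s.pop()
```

Popping from set[int] returns int

int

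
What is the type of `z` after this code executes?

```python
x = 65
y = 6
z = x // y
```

int // int = int

int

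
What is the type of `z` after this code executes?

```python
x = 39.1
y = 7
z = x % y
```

float % int = float

float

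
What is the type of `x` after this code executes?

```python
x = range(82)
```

range() returns a range object

range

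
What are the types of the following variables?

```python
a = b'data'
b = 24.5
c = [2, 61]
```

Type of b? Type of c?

b is assigned a number with a decimal point, so it is a float; c is assigned a list literal (square brackets)

float, list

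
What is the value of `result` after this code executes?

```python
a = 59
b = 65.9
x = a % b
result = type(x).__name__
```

a is int; b is float; x is float; result = 'float'

'float'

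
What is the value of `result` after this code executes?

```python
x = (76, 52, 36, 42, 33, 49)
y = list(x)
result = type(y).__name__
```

x is tuple; y is list; result = 'list'

'list'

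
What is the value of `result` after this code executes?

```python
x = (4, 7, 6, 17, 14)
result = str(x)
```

x = (4, 7, 6, 17, 14); result = '(4, 7, 6, 17, 14)'

'(4, 7, 6, 17, 14)'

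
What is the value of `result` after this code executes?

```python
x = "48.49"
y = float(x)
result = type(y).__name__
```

x is str; y is float; result = 'float'

'float'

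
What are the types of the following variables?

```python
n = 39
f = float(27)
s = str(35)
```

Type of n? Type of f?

n is assigned a bare integer (no decimal point), so it is an int; f is assigned the result of calling float(), which returns a float

int, float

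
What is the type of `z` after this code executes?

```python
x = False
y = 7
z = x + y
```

bool + int = int (bool is subclass of int)

int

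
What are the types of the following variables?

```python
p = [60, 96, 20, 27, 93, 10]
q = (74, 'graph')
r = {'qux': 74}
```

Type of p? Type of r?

p is assigned a list literal (square brackets); r is assigned a dict literal ({key: value})

list, dict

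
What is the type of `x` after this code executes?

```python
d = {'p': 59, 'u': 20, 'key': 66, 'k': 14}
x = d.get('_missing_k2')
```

dict.get() returns None when key not found

NoneType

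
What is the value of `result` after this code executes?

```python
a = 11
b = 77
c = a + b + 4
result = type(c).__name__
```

a is int; b is int; c is int; result = 'int'

'int'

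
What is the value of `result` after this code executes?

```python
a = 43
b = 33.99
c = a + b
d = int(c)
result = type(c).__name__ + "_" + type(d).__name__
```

a is int; b is float; c is float; d is int; result = 'float_int'

'float_int'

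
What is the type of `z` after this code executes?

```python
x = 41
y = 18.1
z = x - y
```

int - float = float

float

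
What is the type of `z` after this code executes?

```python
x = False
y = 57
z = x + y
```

bool + int = int (bool is subclass of int)

int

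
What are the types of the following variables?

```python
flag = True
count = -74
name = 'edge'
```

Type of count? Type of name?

count is assigned a bare integer (no decimal point), so it is an int; name is assigned a quoted string literal, so it is a str

int, str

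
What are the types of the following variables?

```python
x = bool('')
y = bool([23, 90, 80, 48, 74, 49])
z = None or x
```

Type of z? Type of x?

None or bool returns the bool; bool() returns bool

bool, bool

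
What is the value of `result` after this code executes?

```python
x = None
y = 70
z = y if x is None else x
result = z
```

x = None; y = 70; z = 70; result = 70

70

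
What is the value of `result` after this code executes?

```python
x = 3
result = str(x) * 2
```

x = 3; result = '33'

'33'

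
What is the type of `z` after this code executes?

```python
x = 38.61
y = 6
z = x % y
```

float % int = float

float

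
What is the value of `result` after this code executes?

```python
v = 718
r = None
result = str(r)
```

v = 718; r = None; result = 'None'

'None'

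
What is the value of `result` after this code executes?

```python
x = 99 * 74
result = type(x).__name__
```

x is int; result = 'int'

'int'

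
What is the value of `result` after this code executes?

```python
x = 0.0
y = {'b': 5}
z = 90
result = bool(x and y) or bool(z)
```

x = 0.0; y = {'b': 5}; z = 90; result = True

True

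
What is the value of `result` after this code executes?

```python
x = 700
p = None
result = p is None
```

x = 700; p = None; result = True

True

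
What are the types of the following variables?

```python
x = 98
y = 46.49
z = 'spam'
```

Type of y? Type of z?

y is assigned a number with a decimal point, so it is a float; z is assigned a quoted string literal, so it is a str

float, str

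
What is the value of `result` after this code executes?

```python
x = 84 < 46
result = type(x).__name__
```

x is bool; result = 'bool'

'bool'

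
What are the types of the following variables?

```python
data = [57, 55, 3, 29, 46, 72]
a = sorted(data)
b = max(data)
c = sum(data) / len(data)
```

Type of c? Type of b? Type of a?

int / int = float; max of ints returns int; sorted() returns list

float, int, list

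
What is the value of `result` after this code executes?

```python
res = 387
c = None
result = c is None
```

res = 387; c = None; result = True

True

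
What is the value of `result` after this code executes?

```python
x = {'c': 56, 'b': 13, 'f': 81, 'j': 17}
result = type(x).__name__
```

x is dict; result = 'dict'

'dict'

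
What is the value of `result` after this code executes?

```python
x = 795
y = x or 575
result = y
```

x = 795; y = 795; result = 795

795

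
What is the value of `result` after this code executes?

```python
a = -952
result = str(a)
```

a = -952; result = '-952'

'-952'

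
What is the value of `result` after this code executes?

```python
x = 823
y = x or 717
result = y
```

x = 823; y = 823; result = 823

823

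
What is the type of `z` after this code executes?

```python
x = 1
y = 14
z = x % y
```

int % int = int

int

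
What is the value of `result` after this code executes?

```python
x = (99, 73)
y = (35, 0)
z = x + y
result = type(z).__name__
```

x is tuple; y is tuple; z is tuple; result = 'tuple'

'tuple'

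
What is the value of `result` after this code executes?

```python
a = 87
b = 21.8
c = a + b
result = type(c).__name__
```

a is int; b is float; c is float; result = 'float'

'float'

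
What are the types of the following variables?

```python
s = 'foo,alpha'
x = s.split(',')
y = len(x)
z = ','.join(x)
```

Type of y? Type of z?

len() returns int; str.join() returns str

int, str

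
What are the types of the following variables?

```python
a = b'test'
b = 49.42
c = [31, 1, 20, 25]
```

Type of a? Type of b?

a is assigned a bytes literal (b'...' prefix); b is assigned a number with a decimal point, so it is a float

bytes, float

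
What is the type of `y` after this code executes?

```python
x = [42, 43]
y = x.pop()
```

list.pop() returns the popped element

int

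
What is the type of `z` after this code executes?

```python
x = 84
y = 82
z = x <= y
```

Comparison returns bool

bool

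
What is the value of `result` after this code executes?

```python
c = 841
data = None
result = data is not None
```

c = 841; data = None; result = False

False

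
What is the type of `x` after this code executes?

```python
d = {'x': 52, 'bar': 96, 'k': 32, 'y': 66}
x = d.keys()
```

.keys() returns dict_keys view

dict_keys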